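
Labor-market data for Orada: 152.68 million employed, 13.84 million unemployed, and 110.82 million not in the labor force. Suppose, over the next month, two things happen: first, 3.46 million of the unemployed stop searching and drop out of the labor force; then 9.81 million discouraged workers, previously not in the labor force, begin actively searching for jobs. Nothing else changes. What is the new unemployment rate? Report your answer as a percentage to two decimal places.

New unemployment rate ≈ 11.68%.

Initially, labor force = 152.68 + 13.84 = 166.52 million, so u = 13.84/166.52 = 8.31%.
After the first change, unemployed and labor force both fall by 3.46 → E = 152.68, U = 10.38, labor force = 163.06 million.
After the second change, unemployed and labor force both rise by 9.81 → E = 152.68, U = 20.19, labor force = 172.87 million.
New unemployment rate = 20.19 / 172.87 = 11.68%.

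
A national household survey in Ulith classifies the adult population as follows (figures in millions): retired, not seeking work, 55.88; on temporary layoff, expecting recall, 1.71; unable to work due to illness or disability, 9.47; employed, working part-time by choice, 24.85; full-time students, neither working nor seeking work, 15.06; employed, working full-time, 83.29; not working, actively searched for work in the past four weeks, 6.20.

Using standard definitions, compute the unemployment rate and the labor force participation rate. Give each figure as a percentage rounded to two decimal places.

Unemployment rate ≈ 6.82%; labor force participation rate ≈ 59.07%.

Employed = 24.85 + 83.29 = 108.14 million.
Unemployed = 1.71 + 6.20 = 7.91 million (jobless and actively searching, or on temporary layoff).
Labor force = 108.14 + 7.91 = 116.05 million.
Not in labor force = 55.88 + 9.47 + 15.06 = 80.41 million (those not working and not actively searching are outside the labor force).
Civilian working-age population = 116.05 + 80.41 = 196.46 million.
Unemployment rate = 7.91 / 116.05 = 6.82%.
Labor force participation rate = 116.05 / 196.46 = 59.07%.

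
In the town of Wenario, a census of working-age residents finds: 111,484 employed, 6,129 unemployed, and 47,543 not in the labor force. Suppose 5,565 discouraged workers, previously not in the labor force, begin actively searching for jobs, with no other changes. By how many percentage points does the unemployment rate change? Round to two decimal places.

The unemployment rate changes by +4.28 percentage points.

Initially, labor force = 111,484 + 6,129 = 117,613, so u = 6,129/117,613 = 5.21%.
After the change, unemployed and labor force both rise by 5,565 → E = 111,484, U = 11,694, labor force = 123,178.
New unemployment rate = 11,694 / 123,178 = 9.49%.
Change = 9.49% − 5.21% = +4.28 percentage points.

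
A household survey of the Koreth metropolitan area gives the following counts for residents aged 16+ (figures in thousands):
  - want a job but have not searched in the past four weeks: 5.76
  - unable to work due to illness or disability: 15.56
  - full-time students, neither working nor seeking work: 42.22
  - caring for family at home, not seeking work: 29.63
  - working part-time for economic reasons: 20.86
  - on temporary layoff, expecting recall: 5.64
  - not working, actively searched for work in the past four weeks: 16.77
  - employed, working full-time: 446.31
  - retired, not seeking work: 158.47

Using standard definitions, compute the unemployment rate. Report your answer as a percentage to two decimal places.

Employed = 20.86 + 446.31 = 467.17 thousand (anyone who worked, including part-time for economic reasons, counts as employed).
Unemployed = 5.64 + 16.77 = 22.41 thousand (jobless and actively searching, or on temporary layoff).
Labor force = 467.17 + 22.41 = 489.58 thousand.
Unemployment rate = 22.41 / 489.58 = 4.58%.

Unemployment rate ≈ 4.58%.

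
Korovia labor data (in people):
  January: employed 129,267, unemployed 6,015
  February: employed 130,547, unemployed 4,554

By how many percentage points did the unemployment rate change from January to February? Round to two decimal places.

The unemployment rate changed by −1.08 percentage points.

January: labor force = 129,267 + 6,015 = 135,282; u = 6,015/135,282 = 4.45%.
February: labor force = 130,547 + 4,554 = 135,101; u = 4,554/135,101 = 3.37%.
Change = 3.37% − 4.45% = −1.08 pp.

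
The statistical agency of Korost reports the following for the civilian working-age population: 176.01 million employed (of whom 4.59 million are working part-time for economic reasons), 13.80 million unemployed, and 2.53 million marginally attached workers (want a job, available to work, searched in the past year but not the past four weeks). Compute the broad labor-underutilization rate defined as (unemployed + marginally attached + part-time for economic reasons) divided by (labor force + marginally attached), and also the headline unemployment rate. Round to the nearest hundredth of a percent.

Broad underutilization rate ≈ 10.88%; headline unemployment rate ≈ 7.27%.

Labor force = 176.01 + 13.80 = 189.81 million.
Numerator = 13.80 + 2.53 + 4.59 = 20.92 million.
Denominator = 189.81 + 2.53 = 192.34 million.
Broad rate = 20.92 / 192.34 = 10.88%.
Headline unemployment rate = 13.80 / 189.81 = 7.27%.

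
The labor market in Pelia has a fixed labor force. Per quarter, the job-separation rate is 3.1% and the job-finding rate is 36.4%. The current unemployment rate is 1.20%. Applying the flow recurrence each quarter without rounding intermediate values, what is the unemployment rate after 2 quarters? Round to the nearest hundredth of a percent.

Unemployment rate after two quarters ≈ 5.41%.

With a fixed labor force, u_{t+1} = u_t + s·(1−u_t) − f·u_t = u_t·(1−s−f) + s.
Here 1−s−f = 0.605 and s = 0.031.
u_1 = 0.012000 × 0.605 + 0.031 = 0.038260.
u_2 = 0.038260 × 0.605 + 0.031 = 0.054147.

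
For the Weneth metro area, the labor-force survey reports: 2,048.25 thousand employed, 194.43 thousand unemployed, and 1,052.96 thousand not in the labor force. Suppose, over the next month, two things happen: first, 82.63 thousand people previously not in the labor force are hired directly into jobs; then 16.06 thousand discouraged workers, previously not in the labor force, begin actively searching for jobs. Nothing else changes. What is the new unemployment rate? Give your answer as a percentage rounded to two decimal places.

Initially, labor force = 2,048.25 + 194.43 = 2,242.68 thousand, so u = 194.43/2,242.68 = 8.67%.
After the first change, employed and labor force both rise by 82.63; unemployed unchanged → E = 2,130.88, U = 194.43, labor force = 2,325.31 thousand.
After the second change, unemployed and labor force both rise by 16.06 → E = 2,130.88, U = 210.49, labor force = 2,341.37 thousand.
New unemployment rate = 210.49 / 2,341.37 = 8.99%.

New unemployment rate ≈ 8.99%.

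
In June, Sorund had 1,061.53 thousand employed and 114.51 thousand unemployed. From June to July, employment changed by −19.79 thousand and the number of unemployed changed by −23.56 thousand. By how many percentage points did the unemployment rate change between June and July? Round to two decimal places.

June: labor force = 1,061.53 + 114.51 = 1,176.04; u = 114.51/1,176.04 = 9.74%.
July: labor force = 1,041.74 + 90.95 = 1,132.69; u = 90.95/1,132.69 = 8.03%.
Change = 8.03% − 9.74% = −1.71 pp.

The unemployment rate changed by −1.71 percentage points.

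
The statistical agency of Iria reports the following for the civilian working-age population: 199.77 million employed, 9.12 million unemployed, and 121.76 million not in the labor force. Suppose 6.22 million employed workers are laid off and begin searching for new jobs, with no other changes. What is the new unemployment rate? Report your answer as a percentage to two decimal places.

Initially, labor force = 199.77 + 9.12 = 208.89 million, so u = 9.12/208.89 = 4.37%.
After the change, employed falls and unemployed rises by 6.22; labor force unchanged → E = 193.55, U = 15.34, labor force = 208.89 million.
New unemployment rate = 15.34 / 208.89 = 7.34%.

New unemployment rate ≈ 7.34%.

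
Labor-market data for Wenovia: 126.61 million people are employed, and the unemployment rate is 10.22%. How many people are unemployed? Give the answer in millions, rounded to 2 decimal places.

Let U be the number unemployed. The labor force is E + U, and U/(E+U) = 0.1022.
So U = 0.1022 × 126.61 / (1 − 0.1022) = 12.9395 / 0.8978 ≈ 14.41 million.

About 14.41 million are unemployed.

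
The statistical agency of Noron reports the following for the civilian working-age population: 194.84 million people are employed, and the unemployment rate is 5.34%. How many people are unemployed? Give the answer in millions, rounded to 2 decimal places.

About 10.99 million are unemployed.

Let U be the number unemployed. The labor force is E + U, and U/(E+U) = 0.0534.
So U = 0.0534 × 194.84 / (1 − 0.0534) = 10.4045 / 0.9466 ≈ 10.99 million.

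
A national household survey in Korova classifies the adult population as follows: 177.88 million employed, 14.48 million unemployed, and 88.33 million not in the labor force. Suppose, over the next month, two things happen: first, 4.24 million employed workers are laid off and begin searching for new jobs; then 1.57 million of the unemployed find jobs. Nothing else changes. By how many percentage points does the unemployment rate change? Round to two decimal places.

Initially, labor force = 177.88 + 14.48 = 192.36 million, so u = 14.48/192.36 = 7.53%.
After the first change, employed falls and unemployed rises by 4.24; labor force unchanged → E = 173.64, U = 18.72, labor force = 192.36 million.
After the second change, unemployed falls and employed rises by 1.57; labor force unchanged → E = 175.21, U = 17.15, labor force = 192.36 million.
New unemployment rate = 17.15 / 192.36 = 8.92%.
Change = 8.92% − 7.53% = +1.39 percentage points.

The unemployment rate changes by +1.39 percentage points.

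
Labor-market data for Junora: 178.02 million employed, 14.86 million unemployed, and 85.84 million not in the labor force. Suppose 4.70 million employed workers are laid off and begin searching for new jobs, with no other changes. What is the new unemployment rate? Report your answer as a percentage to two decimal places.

Initially, labor force = 178.02 + 14.86 = 192.88 million, so u = 14.86/192.88 = 7.70%.
After the change, employed falls and unemployed rises by 4.70; labor force unchanged → E = 173.32, U = 19.56, labor force = 192.88 million.
New unemployment rate = 19.56 / 192.88 = 10.14%.

New unemployment rate ≈ 10.14%.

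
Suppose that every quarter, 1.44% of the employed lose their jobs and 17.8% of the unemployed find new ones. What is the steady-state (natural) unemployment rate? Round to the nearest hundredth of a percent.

Steady-state unemployment rate ≈ 7.48%.

At steady state the flows balance: s·E = f·U, so U/(E+U) = s/(s+f).
u* = 1.44 / (1.44 + 17.8) = 1.44 / 19.24 = 7.48%.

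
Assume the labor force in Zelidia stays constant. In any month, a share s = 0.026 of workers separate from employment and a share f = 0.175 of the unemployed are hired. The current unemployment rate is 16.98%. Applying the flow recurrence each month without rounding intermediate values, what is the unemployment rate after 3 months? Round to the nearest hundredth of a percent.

Unemployment rate after three months ≈ 15.00%.

With a fixed labor force, u_{t+1} = u_t + s·(1−u_t) − f·u_t = u_t·(1−s−f) + s.
Here 1−s−f = 0.799 and s = 0.026.
u_1 = 0.169800 × 0.799 + 0.026 = 0.161670.
u_2 = 0.161670 × 0.799 + 0.026 = 0.155174.
u_3 = 0.155174 × 0.799 + 0.026 = 0.149984.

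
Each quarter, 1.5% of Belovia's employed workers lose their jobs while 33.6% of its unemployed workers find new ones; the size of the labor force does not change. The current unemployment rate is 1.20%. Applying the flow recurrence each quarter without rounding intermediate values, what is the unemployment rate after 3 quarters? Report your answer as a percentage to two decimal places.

With a fixed labor force, u_{t+1} = u_t + s·(1−u_t) − f·u_t = u_t·(1−s−f) + s.
Here 1−s−f = 0.649 and s = 0.015.
u_1 = 0.012000 × 0.649 + 0.015 = 0.022788.
u_2 = 0.022788 × 0.649 + 0.015 = 0.029789.
u_3 = 0.029789 × 0.649 + 0.015 = 0.034333.

Unemployment rate after three quarters ≈ 3.43%.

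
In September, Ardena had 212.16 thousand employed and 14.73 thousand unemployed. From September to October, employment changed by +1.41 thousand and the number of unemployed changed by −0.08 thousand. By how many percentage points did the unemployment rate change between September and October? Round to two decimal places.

The unemployment rate changed by −0.07 percentage points.

September: labor force = 212.16 + 14.73 = 226.89; u = 14.73/226.89 = 6.49%.
October: labor force = 213.57 + 14.65 = 228.22; u = 14.65/228.22 = 6.42%.
Change = 6.42% − 6.49% = −0.07 pp.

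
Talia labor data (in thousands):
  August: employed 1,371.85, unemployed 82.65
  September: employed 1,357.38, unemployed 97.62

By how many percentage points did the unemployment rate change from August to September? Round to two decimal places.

The unemployment rate changed by +1.03 percentage points.

August: labor force = 1,371.85 + 82.65 = 1,454.50; u = 82.65/1,454.50 = 5.68%.
September: labor force = 1,357.38 + 97.62 = 1,455.00; u = 97.62/1,455.00 = 6.71%.
Change = 6.71% − 5.68% = +1.03 pp.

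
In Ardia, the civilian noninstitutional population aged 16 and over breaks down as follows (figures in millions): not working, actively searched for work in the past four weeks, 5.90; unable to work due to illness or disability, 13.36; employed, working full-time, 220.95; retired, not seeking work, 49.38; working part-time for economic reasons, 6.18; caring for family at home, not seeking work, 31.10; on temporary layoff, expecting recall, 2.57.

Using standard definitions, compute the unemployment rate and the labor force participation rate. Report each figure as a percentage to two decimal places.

Unemployment rate ≈ 3.60%; labor force participation rate ≈ 71.52%.

Employed = 220.95 + 6.18 = 227.13 million (anyone who worked, including part-time for economic reasons, counts as employed).
Unemployed = 5.90 + 2.57 = 8.47 million (jobless and actively searching, or on temporary layoff).
Labor force = 227.13 + 8.47 = 235.60 million.
Not in labor force = 13.36 + 49.38 + 31.10 = 93.84 million (those not working and not actively searching are outside the labor force).
Civilian working-age population = 235.60 + 93.84 = 329.44 million.
Unemployment rate = 8.47 / 235.60 = 3.60%.
Labor force participation rate = 235.60 / 329.44 = 71.52%.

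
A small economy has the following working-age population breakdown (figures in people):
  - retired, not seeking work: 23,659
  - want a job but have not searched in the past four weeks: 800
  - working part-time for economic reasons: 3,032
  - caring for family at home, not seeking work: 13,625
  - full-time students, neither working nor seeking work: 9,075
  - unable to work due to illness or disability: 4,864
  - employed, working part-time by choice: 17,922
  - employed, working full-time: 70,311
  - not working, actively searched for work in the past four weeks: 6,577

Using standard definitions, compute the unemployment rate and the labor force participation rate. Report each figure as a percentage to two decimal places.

Employed = 3,032 + 17,922 + 70,311 = 91,265 (anyone who worked, including part-time for economic reasons, counts as employed).
Unemployed = 6,577.
Labor force = 91,265 + 6,577 = 97,842.
Not in labor force = 23,659 + 800 + 13,625 + 9,075 + 4,864 = 52,023 (those not working and not actively searching are outside the labor force — including those who want a job but have given up searching).
Civilian working-age population = 97,842 + 52,023 = 149,865.
Unemployment rate = 6,577 / 97,842 = 6.72%.
Labor force participation rate = 97,842 / 149,865 = 65.29%.

Unemployment rate ≈ 6.72%; labor force participation rate ≈ 65.29%.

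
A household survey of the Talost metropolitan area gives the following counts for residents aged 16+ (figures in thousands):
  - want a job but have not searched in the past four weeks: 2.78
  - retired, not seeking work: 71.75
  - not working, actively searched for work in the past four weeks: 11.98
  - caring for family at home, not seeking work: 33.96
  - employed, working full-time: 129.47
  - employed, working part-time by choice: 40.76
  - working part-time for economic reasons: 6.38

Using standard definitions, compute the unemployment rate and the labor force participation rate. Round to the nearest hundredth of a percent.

Employed = 129.47 + 40.76 + 6.38 = 176.61 thousand (anyone who worked, including part-time for economic reasons, counts as employed).
Unemployed = 11.98 thousand.
Labor force = 176.61 + 11.98 = 188.59 thousand.
Not in labor force = 2.78 + 71.75 + 33.96 = 108.49 thousand (those not working and not actively searching are outside the labor force — including those who want a job but have given up searching).
Civilian working-age population = 188.59 + 108.49 = 297.08 thousand.
Unemployment rate = 11.98 / 188.59 = 6.35%.
Labor force participation rate = 188.59 / 297.08 = 63.48%.

Unemployment rate ≈ 6.35%; labor force participation rate ≈ 63.48%.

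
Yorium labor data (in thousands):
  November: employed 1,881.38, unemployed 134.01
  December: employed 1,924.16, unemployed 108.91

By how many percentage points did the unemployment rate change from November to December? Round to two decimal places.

November: labor force = 1,881.38 + 134.01 = 2,015.39; u = 134.01/2,015.39 = 6.65%.
December: labor force = 1,924.16 + 108.91 = 2,033.07; u = 108.91/2,033.07 = 5.36%.
Change = 5.36% − 6.65% = −1.29 pp.

The unemployment rate changed by −1.29 percentage points.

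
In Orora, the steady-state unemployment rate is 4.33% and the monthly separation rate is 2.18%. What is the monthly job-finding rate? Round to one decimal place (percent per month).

Job-finding rate ≈ 48.2% per month.

From u* = s/(s+f): f = s·(1−u)/u.
f = 2.18 × (1 − 0.0433) / 0.0433 = 2.0856 / 0.0433 ≈ 48.2% per month.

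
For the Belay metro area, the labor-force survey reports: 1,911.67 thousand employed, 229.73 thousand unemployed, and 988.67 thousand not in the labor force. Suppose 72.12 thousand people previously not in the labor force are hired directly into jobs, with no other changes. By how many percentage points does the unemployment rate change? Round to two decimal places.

The unemployment rate changes by −0.35 percentage points.

Initially, labor force = 1,911.67 + 229.73 = 2,141.40 thousand, so u = 229.73/2,141.40 = 10.73%.
After the change, employed and labor force both rise by 72.12; unemployed unchanged → E = 1,983.79, U = 229.73, labor force = 2,213.52 thousand.
New unemployment rate = 229.73 / 2,213.52 = 10.38%.
Change = 10.38% − 10.73% = −0.35 percentage points.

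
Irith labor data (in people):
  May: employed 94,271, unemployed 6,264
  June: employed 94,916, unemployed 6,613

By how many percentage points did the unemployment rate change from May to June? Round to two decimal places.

May: labor force = 94,271 + 6,264 = 100,535; u = 6,264/100,535 = 6.23%.
June: labor force = 94,916 + 6,613 = 101,529; u = 6,613/101,529 = 6.51%.
Change = 6.51% − 6.23% = +0.28 pp.

The unemployment rate changed by +0.28 percentage points.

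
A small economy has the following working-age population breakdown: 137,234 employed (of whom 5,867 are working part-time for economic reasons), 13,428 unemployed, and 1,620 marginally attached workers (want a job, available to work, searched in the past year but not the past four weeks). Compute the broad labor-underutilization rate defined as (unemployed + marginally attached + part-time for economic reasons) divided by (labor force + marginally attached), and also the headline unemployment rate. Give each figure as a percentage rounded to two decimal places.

Labor force = 137,234 + 13,428 = 150,662.
Numerator = 13,428 + 1,620 + 5,867 = 20,915.
Denominator = 150,662 + 1,620 = 152,282.
Broad rate = 20,915 / 152,282 = 13.73%.
Headline unemployment rate = 13,428 / 150,662 = 8.91%.

Broad underutilization rate ≈ 13.73%; headline unemployment rate ≈ 8.91%.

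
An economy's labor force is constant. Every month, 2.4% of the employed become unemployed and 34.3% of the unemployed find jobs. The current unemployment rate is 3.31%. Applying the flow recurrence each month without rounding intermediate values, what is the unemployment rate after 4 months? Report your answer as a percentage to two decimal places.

Unemployment rate after four months ≈ 6.02%.

With a fixed labor force, u_{t+1} = u_t + s·(1−u_t) − f·u_t = u_t·(1−s−f) + s.
Here 1−s−f = 0.633 and s = 0.024.
u_1 = 0.033100 × 0.633 + 0.024 = 0.044952.
u_2 = 0.044952 × 0.633 + 0.024 = 0.052455.
u_3 = 0.052455 × 0.633 + 0.024 = 0.057204.
u_4 = 0.057204 × 0.633 + 0.024 = 0.060210.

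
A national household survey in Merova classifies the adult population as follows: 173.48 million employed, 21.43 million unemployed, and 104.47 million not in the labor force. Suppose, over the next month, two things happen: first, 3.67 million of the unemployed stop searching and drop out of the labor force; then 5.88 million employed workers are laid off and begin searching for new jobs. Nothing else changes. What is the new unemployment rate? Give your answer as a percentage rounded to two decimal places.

Initially, labor force = 173.48 + 21.43 = 194.91 million, so u = 21.43/194.91 = 10.99%.
After the first change, unemployed and labor force both fall by 3.67 → E = 173.48, U = 17.76, labor force = 191.24 million.
After the second change, employed falls and unemployed rises by 5.88; labor force unchanged → E = 167.60, U = 23.64, labor force = 191.24 million.
New unemployment rate = 23.64 / 191.24 = 12.36%.

New unemployment rate ≈ 12.36%.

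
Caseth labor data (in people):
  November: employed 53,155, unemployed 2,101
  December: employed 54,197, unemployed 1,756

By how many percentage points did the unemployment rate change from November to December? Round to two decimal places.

November: labor force = 53,155 + 2,101 = 55,256; u = 2,101/55,256 = 3.80%.
December: labor force = 54,197 + 1,756 = 55,953; u = 1,756/55,953 = 3.14%.
Change = 3.14% − 3.80% = −0.66 pp.

The unemployment rate changed by −0.66 percentage points.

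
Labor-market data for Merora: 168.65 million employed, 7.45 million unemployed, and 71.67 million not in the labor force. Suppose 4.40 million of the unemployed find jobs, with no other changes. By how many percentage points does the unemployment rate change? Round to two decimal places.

Initially, labor force = 168.65 + 7.45 = 176.10 million, so u = 7.45/176.10 = 4.23%.
After the change, unemployed falls and employed rises by 4.40; labor force unchanged → E = 173.05, U = 3.05, labor force = 176.10 million.
New unemployment rate = 3.05 / 176.10 = 1.73%.
Change = 1.73% − 4.23% = −2.50 percentage points.

The unemployment rate changes by −2.50 percentage points.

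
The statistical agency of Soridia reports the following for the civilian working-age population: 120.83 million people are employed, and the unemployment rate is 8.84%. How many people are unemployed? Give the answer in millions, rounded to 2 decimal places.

About 11.72 million are unemployed.

Let U be the number unemployed. The labor force is E + U, and U/(E+U) = 0.0884.
So U = 0.0884 × 120.83 / (1 − 0.0884) = 10.6814 / 0.9116 ≈ 11.72 million.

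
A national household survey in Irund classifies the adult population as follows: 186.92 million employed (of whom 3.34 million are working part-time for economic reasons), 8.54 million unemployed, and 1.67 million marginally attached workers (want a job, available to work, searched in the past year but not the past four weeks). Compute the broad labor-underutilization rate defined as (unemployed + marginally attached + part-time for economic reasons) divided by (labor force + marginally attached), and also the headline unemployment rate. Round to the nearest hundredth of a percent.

Labor force = 186.92 + 8.54 = 195.46 million.
Numerator = 8.54 + 1.67 + 3.34 = 13.55 million.
Denominator = 195.46 + 1.67 = 197.13 million.
Broad rate = 13.55 / 197.13 = 6.87%.
Headline unemployment rate = 8.54 / 195.46 = 4.37%.

Broad underutilization rate ≈ 6.87%; headline unemployment rate ≈ 4.37%.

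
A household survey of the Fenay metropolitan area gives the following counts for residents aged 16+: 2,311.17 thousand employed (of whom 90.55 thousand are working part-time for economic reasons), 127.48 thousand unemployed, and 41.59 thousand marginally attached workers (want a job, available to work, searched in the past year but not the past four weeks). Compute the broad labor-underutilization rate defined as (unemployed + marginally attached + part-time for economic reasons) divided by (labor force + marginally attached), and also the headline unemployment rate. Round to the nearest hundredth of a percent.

Broad underutilization rate ≈ 10.47%; headline unemployment rate ≈ 5.23%.

Labor force = 2,311.17 + 127.48 = 2,438.65 thousand.
Numerator = 127.48 + 41.59 + 90.55 = 259.62 thousand.
Denominator = 2,438.65 + 41.59 = 2,480.24 thousand.
Broad rate = 259.62 / 2,480.24 = 10.47%.
Headline unemployment rate = 127.48 / 2,438.65 = 5.23%.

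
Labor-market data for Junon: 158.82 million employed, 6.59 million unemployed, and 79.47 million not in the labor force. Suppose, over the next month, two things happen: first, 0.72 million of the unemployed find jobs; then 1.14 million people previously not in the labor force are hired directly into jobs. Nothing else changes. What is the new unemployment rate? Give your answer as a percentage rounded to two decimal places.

New unemployment rate ≈ 3.52%.

Initially, labor force = 158.82 + 6.59 = 165.41 million, so u = 6.59/165.41 = 3.98%.
After the first change, unemployed falls and employed rises by 0.72; labor force unchanged → E = 159.54, U = 5.87, labor force = 165.41 million.
After the second change, employed and labor force both rise by 1.14; unemployed unchanged → E = 160.68, U = 5.87, labor force = 166.55 million.
New unemployment rate = 5.87 / 166.55 = 3.52%.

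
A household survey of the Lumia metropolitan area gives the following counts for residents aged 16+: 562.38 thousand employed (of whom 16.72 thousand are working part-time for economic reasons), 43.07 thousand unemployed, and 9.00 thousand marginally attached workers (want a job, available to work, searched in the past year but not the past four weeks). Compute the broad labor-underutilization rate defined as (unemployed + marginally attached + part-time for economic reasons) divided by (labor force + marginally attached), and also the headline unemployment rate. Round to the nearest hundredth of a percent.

Broad underutilization rate ≈ 11.20%; headline unemployment rate ≈ 7.11%.

Labor force = 562.38 + 43.07 = 605.45 thousand.
Numerator = 43.07 + 9.00 + 16.72 = 68.79 thousand.
Denominator = 605.45 + 9.00 = 614.45 thousand.
Broad rate = 68.79 / 614.45 = 11.20%.
Headline unemployment rate = 43.07 / 605.45 = 7.11%.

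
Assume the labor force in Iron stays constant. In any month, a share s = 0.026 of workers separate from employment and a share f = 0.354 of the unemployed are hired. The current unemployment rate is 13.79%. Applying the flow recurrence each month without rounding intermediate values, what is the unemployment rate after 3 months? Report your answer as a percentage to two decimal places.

With a fixed labor force, u_{t+1} = u_t + s·(1−u_t) − f·u_t = u_t·(1−s−f) + s.
Here 1−s−f = 0.620 and s = 0.026.
u_1 = 0.137900 × 0.620 + 0.026 = 0.111498.
u_2 = 0.111498 × 0.620 + 0.026 = 0.095129.
u_3 = 0.095129 × 0.620 + 0.026 = 0.084980.

Unemployment rate after three months ≈ 8.50%.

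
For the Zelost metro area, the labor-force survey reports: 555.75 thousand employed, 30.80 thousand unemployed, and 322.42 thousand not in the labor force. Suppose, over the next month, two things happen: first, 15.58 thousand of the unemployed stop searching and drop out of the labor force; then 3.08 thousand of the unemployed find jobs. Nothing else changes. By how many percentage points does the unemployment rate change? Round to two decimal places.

Initially, labor force = 555.75 + 30.80 = 586.55 thousand, so u = 30.80/586.55 = 5.25%.
After the first change, unemployed and labor force both fall by 15.58 → E = 555.75, U = 15.22, labor force = 570.97 thousand.
After the second change, unemployed falls and employed rises by 3.08; labor force unchanged → E = 558.83, U = 12.14, labor force = 570.97 thousand.
New unemployment rate = 12.14 / 570.97 = 2.13%.
Change = 2.13% − 5.25% = −3.12 percentage points.

The unemployment rate changes by −3.12 percentage points.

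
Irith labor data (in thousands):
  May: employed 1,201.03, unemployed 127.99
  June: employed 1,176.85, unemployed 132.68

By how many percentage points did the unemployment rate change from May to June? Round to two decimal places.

The unemployment rate changed by +0.50 percentage points.

May: labor force = 1,201.03 + 127.99 = 1,329.02; u = 127.99/1,329.02 = 9.63%.
June: labor force = 1,176.85 + 132.68 = 1,309.53; u = 132.68/1,309.53 = 10.13%.
Change = 10.13% − 9.63% = +0.50 pp.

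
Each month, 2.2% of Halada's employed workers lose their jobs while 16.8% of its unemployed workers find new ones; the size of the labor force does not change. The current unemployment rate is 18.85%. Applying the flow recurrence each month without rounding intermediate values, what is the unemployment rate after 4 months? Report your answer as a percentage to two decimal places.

With a fixed labor force, u_{t+1} = u_t + s·(1−u_t) − f·u_t = u_t·(1−s−f) + s.
Here 1−s−f = 0.810 and s = 0.022.
u_1 = 0.188500 × 0.810 + 0.022 = 0.174685.
u_2 = 0.174685 × 0.810 + 0.022 = 0.163495.
u_3 = 0.163495 × 0.810 + 0.022 = 0.154431.
u_4 = 0.154431 × 0.810 + 0.022 = 0.147089.

Unemployment rate after four months ≈ 14.71%.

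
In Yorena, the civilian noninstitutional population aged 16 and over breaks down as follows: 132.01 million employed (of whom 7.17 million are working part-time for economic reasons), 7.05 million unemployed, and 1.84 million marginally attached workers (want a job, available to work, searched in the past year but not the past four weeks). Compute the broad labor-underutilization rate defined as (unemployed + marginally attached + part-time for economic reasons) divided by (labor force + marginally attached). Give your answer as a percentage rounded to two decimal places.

Broad underutilization rate ≈ 11.40%.

Labor force = 132.01 + 7.05 = 139.06 million.
Numerator = 7.05 + 1.84 + 7.17 = 16.06 million.
Denominator = 139.06 + 1.84 = 140.90 million.
Broad rate = 16.06 / 140.90 = 11.40%.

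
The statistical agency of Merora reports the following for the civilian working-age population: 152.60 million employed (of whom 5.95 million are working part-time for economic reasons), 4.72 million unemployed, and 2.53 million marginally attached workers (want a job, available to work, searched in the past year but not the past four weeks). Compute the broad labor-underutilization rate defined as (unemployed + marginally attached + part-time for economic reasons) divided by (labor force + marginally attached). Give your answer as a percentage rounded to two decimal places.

Broad underutilization rate ≈ 8.26%.

Labor force = 152.60 + 4.72 = 157.32 million.
Numerator = 4.72 + 2.53 + 5.95 = 13.20 million.
Denominator = 157.32 + 2.53 = 159.85 million.
Broad rate = 13.20 / 159.85 = 8.26%.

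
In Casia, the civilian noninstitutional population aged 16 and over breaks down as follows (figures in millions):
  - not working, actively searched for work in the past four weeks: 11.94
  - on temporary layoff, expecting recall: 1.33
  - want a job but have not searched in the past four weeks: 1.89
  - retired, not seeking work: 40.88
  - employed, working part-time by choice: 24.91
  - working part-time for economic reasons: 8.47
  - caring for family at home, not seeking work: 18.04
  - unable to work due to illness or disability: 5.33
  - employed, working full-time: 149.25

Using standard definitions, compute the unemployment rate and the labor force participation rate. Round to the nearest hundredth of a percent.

Employed = 24.91 + 8.47 + 149.25 = 182.63 million (anyone who worked, including part-time for economic reasons, counts as employed).
Unemployed = 11.94 + 1.33 = 13.27 million (jobless and actively searching, or on temporary layoff).
Labor force = 182.63 + 13.27 = 195.90 million.
Not in labor force = 1.89 + 40.88 + 18.04 + 5.33 = 66.14 million (those not working and not actively searching are outside the labor force — including those who want a job but have given up searching).
Civilian working-age population = 195.90 + 66.14 = 262.04 million.
Unemployment rate = 13.27 / 195.90 = 6.77%.
Labor force participation rate = 195.90 / 262.04 = 74.76%.

Unemployment rate ≈ 6.77%; labor force participation rate ≈ 74.76%.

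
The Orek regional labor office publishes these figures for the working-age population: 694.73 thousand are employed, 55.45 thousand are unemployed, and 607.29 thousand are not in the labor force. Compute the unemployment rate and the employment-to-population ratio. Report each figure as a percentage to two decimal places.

Labor force = employed + unemployed = 694.73 + 55.45 = 750.18 thousand.
Working-age population = 750.18 + 607.29 = 1,357.47 thousand.
Unemployment rate = 55.45 / 750.18 = 7.39%.
Employment-population ratio = 694.73 / 1,357.47 = 51.18%.

Unemployment rate ≈ 7.39%; employment-population ratio ≈ 51.18%.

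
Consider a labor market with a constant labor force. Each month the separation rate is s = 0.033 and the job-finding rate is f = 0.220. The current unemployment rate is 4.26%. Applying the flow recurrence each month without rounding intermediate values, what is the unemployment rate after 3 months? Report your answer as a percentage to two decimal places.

Unemployment rate after three months ≈ 9.38%.

With a fixed labor force, u_{t+1} = u_t + s·(1−u_t) − f·u_t = u_t·(1−s−f) + s.
Here 1−s−f = 0.747 and s = 0.033.
u_1 = 0.042600 × 0.747 + 0.033 = 0.064822.
u_2 = 0.064822 × 0.747 + 0.033 = 0.081422.
u_3 = 0.081422 × 0.747 + 0.033 = 0.093822.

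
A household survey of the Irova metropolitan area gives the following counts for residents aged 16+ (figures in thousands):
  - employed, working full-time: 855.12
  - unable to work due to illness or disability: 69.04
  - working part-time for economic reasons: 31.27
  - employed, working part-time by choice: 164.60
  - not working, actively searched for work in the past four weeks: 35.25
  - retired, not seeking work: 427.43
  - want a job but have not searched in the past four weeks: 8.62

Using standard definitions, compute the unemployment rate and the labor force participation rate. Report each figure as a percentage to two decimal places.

Unemployment rate ≈ 3.25%; labor force participation rate ≈ 68.26%.

Employed = 855.12 + 31.27 + 164.60 = 1,050.99 thousand (anyone who worked, including part-time for economic reasons, counts as employed).
Unemployed = 35.25 thousand.
Labor force = 1,050.99 + 35.25 = 1,086.24 thousand.
Not in labor force = 69.04 + 427.43 + 8.62 = 505.09 thousand (those not working and not actively searching are outside the labor force — including those who want a job but have given up searching).
Civilian working-age population = 1,086.24 + 505.09 = 1,591.33 thousand.
Unemployment rate = 35.25 / 1,086.24 = 3.25%.
Labor force participation rate = 1,086.24 / 1,591.33 = 68.26%.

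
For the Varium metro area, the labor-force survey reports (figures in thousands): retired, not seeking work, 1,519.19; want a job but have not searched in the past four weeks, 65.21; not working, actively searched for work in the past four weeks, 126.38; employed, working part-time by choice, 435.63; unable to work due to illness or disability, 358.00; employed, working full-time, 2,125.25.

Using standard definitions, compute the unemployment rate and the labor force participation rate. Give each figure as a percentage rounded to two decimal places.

Unemployment rate ≈ 4.70%; labor force participation rate ≈ 58.04%.

Employed = 435.63 + 2,125.25 = 2,560.88 thousand.
Unemployed = 126.38 thousand.
Labor force = 2,560.88 + 126.38 = 2,687.26 thousand.
Not in labor force = 1,519.19 + 65.21 + 358.00 = 1,942.40 thousand (those not working and not actively searching are outside the labor force — including those who want a job but have given up searching).
Civilian working-age population = 2,687.26 + 1,942.40 = 4,629.66 thousand.
Unemployment rate = 126.38 / 2,687.26 = 4.70%.
Labor force participation rate = 2,687.26 / 4,629.66 = 58.04%.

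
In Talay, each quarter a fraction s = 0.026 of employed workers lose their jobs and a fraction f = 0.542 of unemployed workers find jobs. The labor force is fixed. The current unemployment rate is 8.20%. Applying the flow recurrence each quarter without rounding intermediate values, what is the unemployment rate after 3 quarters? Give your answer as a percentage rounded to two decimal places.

With a fixed labor force, u_{t+1} = u_t + s·(1−u_t) − f·u_t = u_t·(1−s−f) + s.
Here 1−s−f = 0.432 and s = 0.026.
u_1 = 0.082000 × 0.432 + 0.026 = 0.061424.
u_2 = 0.061424 × 0.432 + 0.026 = 0.052535.
u_3 = 0.052535 × 0.432 + 0.026 = 0.048695.

Unemployment rate after three quarters ≈ 4.87%.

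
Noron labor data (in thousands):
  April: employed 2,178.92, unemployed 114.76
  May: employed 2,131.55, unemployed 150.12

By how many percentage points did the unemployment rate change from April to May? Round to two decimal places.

April: labor force = 2,178.92 + 114.76 = 2,293.68; u = 114.76/2,293.68 = 5.00%.
May: labor force = 2,131.55 + 150.12 = 2,281.67; u = 150.12/2,281.67 = 6.58%.
Change = 6.58% − 5.00% = +1.58 pp.

The unemployment rate changed by +1.58 percentage points.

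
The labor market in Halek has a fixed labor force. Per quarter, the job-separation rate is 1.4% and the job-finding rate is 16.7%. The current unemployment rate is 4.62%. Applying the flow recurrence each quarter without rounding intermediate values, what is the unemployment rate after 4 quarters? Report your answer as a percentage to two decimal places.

Unemployment rate after four quarters ≈ 6.33%.

With a fixed labor force, u_{t+1} = u_t + s·(1−u_t) − f·u_t = u_t·(1−s−f) + s.
Here 1−s−f = 0.819 and s = 0.014.
u_1 = 0.046200 × 0.819 + 0.014 = 0.051838.
u_2 = 0.051838 × 0.819 + 0.014 = 0.056455.
u_3 = 0.056455 × 0.819 + 0.014 = 0.060237.
u_4 = 0.060237 × 0.819 + 0.014 = 0.063334.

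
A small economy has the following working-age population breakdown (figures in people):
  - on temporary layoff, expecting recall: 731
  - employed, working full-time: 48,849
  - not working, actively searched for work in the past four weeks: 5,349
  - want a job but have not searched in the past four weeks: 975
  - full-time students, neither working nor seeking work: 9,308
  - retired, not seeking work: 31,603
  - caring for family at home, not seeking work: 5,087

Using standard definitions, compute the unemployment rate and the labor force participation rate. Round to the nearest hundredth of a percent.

Unemployment rate ≈ 11.07%; labor force participation rate ≈ 53.90%.

Employed = 48,849.
Unemployed = 731 + 5,349 = 6,080 (jobless and actively searching, or on temporary layoff).
Labor force = 48,849 + 6,080 = 54,929.
Not in labor force = 975 + 9,308 + 31,603 + 5,087 = 46,973 (those not working and not actively searching are outside the labor force — including those who want a job but have given up searching).
Civilian working-age population = 54,929 + 46,973 = 101,902.
Unemployment rate = 6,080 / 54,929 = 11.07%.
Labor force participation rate = 54,929 / 101,902 = 53.90%.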